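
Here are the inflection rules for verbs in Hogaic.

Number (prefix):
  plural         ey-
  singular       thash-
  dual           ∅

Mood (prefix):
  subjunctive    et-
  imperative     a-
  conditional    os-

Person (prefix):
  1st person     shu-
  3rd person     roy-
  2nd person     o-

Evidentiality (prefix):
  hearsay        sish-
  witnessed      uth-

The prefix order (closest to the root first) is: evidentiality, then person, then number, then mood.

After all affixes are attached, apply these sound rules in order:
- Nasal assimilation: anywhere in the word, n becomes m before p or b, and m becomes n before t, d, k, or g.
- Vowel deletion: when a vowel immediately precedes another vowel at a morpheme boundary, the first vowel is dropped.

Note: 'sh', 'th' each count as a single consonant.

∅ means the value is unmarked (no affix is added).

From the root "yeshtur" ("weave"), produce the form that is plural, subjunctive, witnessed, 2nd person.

eteyuthyeshtur

Attach evidentiality witnessed uth- → uthyeshtur.
Attach person 2nd person o- → outhyeshtur.
Attach number plural ey- → eyouthyeshtur.
Attach mood subjunctive et- → eteyouthyeshtur.
Nasal assimilation: no change.
Apply vowel deletion: eteyouthyeshtur → eteyuthyeshtur.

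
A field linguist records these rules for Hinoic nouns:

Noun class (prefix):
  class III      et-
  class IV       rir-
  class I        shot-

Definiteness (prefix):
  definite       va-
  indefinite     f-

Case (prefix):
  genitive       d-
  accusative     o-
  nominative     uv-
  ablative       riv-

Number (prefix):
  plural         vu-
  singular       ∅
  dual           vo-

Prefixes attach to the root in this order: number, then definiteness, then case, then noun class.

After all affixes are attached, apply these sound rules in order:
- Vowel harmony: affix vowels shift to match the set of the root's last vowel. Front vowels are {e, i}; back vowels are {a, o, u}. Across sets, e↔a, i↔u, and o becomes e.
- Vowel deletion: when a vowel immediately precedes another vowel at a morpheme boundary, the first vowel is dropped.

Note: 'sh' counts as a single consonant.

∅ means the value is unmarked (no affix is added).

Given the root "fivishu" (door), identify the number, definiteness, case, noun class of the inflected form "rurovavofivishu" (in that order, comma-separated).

dual, definite, accusative, class IV

Segment: rir-o-va-vo-fivishu.
number: vo- → dual.
definiteness: va- → definite.
case: o- → accusative.
noun class: rir- → class IV.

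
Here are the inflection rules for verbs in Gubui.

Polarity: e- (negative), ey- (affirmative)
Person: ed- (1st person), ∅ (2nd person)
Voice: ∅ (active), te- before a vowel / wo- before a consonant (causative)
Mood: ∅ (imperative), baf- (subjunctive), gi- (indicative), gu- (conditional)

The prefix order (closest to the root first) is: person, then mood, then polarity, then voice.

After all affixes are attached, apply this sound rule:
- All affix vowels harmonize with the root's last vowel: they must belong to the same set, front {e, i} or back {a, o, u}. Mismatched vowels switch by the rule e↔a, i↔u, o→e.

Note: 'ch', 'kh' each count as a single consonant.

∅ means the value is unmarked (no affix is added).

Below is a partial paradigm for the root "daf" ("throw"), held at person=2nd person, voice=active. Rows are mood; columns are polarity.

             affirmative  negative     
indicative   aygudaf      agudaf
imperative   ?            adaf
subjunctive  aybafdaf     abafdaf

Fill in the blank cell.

person = 2nd person: zero marking, form stays daf.
mood = imperative: zero marking, form stays daf.
Attach polarity affirmative ey- → eydaf.
voice = active: zero marking, form stays eydaf.
Apply vowel harmony: eydaf → aydaf.

aydaf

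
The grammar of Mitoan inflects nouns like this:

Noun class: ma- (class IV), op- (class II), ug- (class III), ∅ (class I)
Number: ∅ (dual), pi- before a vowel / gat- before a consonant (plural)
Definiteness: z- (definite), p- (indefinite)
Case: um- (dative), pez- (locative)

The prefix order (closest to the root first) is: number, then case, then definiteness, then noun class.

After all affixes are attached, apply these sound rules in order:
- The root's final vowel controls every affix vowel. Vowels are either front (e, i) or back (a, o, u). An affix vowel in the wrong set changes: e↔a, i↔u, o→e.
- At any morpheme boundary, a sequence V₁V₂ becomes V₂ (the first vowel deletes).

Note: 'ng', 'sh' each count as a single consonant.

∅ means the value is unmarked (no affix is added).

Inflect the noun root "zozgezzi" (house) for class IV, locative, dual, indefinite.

number = dual: zero marking, form stays zozgezzi.
Attach case locative pez- → pezzozgezzi.
Attach definiteness indefinite p- → ppezzozgezzi.
Attach noun class class IV ma- → mappezzozgezzi.
Apply vowel harmony: mappezzozgezzi → meppezzozgezzi.
Vowel deletion: no change.

meppezzozgezzi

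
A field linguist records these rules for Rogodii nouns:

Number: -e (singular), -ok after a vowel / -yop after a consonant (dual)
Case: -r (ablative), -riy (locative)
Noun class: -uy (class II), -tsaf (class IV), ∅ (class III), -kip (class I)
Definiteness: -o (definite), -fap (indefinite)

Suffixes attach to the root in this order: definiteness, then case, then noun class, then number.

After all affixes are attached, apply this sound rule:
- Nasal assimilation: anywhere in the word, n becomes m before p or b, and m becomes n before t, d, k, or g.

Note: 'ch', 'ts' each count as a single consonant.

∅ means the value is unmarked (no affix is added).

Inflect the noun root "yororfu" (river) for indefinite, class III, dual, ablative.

yororfufapryop

Attach definiteness indefinite -fap → yororfufap.
Attach case ablative -r → yororfufapr.
noun class = class III: zero marking, form stays yororfufapr.
Attach number dual -yop (after consonant 'r') → yororfufapryop.
Nasal assimilation: no change.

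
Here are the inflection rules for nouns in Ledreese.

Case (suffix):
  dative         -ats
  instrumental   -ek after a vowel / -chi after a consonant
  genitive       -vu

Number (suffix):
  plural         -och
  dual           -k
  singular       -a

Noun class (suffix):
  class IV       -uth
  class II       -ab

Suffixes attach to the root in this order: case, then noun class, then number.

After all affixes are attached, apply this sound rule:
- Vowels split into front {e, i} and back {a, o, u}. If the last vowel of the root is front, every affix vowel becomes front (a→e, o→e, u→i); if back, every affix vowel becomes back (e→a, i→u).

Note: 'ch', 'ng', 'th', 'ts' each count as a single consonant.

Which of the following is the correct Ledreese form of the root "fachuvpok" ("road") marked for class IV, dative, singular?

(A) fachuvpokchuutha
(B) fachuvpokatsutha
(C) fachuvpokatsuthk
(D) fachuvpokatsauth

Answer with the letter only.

Attach case dative -ats → fachuvpokats.
Attach noun class class IV -uth → fachuvpokatsuth.
Attach number singular -a → fachuvpokatsutha.
Vowel harmony: no change.
So the correct form is fachuvpokatsutha, option (B).
(D) fachuvpokatsauth is wrong: it has the affixes in the wrong order.
(A) fachuvpokchuutha is wrong: it uses instrumental instead of dative for case.
(C) fachuvpokatsuthk is wrong: it uses dual instead of singular for number.

B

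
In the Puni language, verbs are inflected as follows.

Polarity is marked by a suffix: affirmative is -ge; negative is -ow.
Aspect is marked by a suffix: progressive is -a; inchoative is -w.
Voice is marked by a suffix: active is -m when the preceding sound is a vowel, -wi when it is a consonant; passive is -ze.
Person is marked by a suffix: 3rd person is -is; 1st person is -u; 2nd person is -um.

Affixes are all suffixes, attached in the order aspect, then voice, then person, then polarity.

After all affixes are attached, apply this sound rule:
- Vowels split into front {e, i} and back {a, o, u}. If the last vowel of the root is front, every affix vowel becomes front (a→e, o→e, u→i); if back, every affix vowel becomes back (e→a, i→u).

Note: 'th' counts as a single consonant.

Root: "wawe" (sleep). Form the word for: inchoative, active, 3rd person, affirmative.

wawewwiisge

Attach aspect inchoative -w → wawew.
Attach voice active -wi (after consonant 'w') → wawewwi.
Attach person 3rd person -is → wawewwiis.
Attach polarity affirmative -ge → wawewwiisge.
Vowel harmony: no change.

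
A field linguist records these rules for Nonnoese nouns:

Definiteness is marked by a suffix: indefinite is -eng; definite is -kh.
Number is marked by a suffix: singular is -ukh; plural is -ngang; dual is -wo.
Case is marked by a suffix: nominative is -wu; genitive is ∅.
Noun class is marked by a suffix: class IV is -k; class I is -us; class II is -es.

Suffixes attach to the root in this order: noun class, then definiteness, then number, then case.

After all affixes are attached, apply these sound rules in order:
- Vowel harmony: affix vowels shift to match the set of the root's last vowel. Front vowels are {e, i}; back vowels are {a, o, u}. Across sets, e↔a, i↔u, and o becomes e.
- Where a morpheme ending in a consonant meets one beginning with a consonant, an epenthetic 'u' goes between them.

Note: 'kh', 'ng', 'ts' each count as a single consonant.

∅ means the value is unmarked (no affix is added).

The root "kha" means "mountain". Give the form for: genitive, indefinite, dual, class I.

Attach noun class class I -us → khaus.
Attach definiteness indefinite -eng → khauseng.
Attach number dual -wo → khausengwo.
case = genitive: zero marking, form stays khausengwo.
Apply vowel harmony: khausengwo → khausangwo.
Apply epenthesis: khausangwo → khausanguwo.

khausanguwo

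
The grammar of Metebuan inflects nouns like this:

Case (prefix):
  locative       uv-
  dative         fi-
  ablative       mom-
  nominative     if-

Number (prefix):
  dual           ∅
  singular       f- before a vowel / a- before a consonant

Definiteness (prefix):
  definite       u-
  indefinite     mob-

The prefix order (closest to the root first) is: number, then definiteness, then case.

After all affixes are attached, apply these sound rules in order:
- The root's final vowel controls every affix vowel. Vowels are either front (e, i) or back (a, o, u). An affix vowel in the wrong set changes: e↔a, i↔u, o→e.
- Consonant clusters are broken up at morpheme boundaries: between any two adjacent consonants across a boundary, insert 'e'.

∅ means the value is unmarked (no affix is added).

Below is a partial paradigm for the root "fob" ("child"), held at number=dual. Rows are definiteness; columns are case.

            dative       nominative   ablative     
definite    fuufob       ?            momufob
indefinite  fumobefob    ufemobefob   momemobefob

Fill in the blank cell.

ufufob

number = dual: zero marking, form stays fob.
Attach definiteness definite u- → ufob.
Attach case nominative if- → ifufob.
Apply vowel harmony: ifufob → ufufob.
Epenthesis: no change.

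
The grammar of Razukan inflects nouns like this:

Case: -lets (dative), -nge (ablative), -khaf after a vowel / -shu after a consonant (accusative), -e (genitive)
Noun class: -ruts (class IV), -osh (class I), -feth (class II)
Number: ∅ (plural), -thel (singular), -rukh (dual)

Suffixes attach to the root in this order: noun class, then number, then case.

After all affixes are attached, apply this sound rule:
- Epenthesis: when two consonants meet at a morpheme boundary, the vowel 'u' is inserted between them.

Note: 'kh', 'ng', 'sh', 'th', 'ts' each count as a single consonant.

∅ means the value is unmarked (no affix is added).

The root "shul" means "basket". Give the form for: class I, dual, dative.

shuloshurukhulets

Attach noun class class I -osh → shulosh.
Attach number dual -rukh → shuloshrukh.
Attach case dative -lets → shuloshrukhlets.
Apply epenthesis: shuloshrukhlets → shuloshurukhulets.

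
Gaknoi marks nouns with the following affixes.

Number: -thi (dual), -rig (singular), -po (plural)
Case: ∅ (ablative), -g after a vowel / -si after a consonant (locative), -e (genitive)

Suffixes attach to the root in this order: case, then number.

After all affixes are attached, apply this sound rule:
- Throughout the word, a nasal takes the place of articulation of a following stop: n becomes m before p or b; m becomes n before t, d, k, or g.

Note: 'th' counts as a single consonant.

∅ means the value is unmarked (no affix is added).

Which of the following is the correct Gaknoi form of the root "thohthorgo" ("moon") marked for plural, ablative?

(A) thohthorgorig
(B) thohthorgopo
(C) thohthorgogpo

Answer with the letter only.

B

case = ablative: zero marking, form stays thohthorgo.
Attach number plural -po → thohthorgopo.
Nasal assimilation: no change.
So the correct form is thohthorgopo, option (B).
(C) thohthorgogpo is wrong: it uses locative instead of ablative for case.
(A) thohthorgorig is wrong: it uses singular instead of plural for number.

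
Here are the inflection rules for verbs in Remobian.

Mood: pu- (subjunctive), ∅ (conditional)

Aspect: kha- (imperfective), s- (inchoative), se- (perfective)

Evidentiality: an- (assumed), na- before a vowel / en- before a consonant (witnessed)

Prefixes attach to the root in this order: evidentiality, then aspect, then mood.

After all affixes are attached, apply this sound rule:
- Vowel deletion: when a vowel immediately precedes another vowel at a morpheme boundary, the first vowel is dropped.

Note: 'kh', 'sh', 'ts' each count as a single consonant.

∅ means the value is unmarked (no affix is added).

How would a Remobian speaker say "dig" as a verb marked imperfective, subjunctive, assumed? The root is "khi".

pukhankhi

Attach evidentiality assumed an- → ankhi.
Attach aspect imperfective kha- → khaankhi.
Attach mood subjunctive pu- → pukhaankhi.
Apply vowel deletion: pukhaankhi → pukhankhi.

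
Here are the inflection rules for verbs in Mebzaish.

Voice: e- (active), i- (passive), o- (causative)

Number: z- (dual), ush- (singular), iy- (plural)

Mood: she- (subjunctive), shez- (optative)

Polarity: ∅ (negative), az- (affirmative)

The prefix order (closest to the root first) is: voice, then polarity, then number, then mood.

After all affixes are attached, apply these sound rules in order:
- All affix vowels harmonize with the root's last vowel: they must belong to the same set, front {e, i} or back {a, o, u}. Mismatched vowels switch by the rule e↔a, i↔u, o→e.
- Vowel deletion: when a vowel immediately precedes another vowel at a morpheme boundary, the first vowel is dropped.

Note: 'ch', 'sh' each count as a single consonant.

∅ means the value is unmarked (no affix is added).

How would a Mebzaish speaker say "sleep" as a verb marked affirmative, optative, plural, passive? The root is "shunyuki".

sheziyezishunyuki

Attach voice passive i- → ishunyuki.
Attach polarity affirmative az- → azishunyuki.
Attach number plural iy- → iyazishunyuki.
Attach mood optative shez- → sheziyazishunyuki.
Apply vowel harmony: sheziyazishunyuki → sheziyezishunyuki.
Vowel deletion: no change.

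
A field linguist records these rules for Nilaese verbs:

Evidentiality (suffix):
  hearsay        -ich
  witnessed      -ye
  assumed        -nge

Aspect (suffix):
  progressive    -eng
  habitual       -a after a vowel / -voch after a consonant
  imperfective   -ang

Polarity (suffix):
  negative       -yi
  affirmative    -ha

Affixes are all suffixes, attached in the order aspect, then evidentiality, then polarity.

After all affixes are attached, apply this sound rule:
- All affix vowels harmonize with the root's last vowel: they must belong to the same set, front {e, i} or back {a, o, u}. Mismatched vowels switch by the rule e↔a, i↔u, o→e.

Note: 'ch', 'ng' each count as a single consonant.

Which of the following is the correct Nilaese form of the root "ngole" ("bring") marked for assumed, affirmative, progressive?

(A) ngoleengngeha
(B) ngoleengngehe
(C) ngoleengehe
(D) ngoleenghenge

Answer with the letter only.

Attach aspect progressive -eng → ngoleeng.
Attach evidentiality assumed -nge → ngoleengnge.
Attach polarity affirmative -ha → ngoleengngeha.
Apply vowel harmony: ngoleengngeha → ngoleengngehe.
So the correct form is ngoleengngehe, option (B).
(A) ngoleengngeha is wrong: it fails to apply the sound rule(s).
(C) ngoleengehe is wrong: it uses habitual instead of progressive for aspect.
(D) ngoleenghenge is wrong: it has the affixes in the wrong order.

B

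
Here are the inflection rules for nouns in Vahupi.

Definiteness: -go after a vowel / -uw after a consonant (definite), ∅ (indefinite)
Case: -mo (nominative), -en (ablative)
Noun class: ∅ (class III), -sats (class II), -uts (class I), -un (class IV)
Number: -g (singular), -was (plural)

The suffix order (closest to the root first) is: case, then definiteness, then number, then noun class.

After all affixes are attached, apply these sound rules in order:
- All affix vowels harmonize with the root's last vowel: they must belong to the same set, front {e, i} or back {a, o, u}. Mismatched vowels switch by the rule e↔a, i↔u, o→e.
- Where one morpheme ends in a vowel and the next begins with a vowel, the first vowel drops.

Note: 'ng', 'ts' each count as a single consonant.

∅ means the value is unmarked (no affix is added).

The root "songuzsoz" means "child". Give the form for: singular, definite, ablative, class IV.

Attach case ablative -en → songuzsozen.
Attach definiteness definite -uw (after consonant 'n') → songuzsozenuw.
Attach number singular -g → songuzsozenuwg.
Attach noun class class IV -un → songuzsozenuwgun.
Apply vowel harmony: songuzsozenuwgun → songuzsozanuwgun.
Vowel deletion: no change.

songuzsozanuwgun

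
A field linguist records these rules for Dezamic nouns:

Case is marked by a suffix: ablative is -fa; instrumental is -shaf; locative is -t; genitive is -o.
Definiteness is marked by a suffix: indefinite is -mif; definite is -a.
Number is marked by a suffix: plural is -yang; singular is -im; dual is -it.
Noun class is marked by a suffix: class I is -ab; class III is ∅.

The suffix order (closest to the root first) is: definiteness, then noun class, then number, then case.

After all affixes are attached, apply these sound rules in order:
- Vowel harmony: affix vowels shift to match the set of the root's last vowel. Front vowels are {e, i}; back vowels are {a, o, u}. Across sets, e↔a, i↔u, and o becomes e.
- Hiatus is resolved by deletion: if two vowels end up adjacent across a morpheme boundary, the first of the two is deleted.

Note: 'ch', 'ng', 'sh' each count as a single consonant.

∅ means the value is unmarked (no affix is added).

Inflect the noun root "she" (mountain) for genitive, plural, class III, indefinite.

shemifyenge

Attach definiteness indefinite -mif → shemif.
noun class = class III: zero marking, form stays shemif.
Attach number plural -yang → shemifyang.
Attach case genitive -o → shemifyango.
Apply vowel harmony: shemifyango → shemifyenge.
Vowel deletion: no change.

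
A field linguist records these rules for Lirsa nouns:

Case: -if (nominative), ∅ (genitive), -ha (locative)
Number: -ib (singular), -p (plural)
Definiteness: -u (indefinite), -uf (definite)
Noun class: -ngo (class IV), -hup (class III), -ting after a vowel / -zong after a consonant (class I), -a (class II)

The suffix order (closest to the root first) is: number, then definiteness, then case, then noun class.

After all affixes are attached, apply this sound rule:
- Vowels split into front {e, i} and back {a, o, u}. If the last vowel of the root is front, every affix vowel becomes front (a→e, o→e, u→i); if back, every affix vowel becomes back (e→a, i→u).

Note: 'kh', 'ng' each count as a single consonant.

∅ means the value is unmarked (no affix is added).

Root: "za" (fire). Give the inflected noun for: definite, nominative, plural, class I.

Attach number plural -p → zap.
Attach definiteness definite -uf → zapuf.
Attach case nominative -if → zapufif.
Attach noun class class I -zong (after consonant 'f') → zapufifzong.
Apply vowel harmony: zapufifzong → zapufufzong.

zapufufzong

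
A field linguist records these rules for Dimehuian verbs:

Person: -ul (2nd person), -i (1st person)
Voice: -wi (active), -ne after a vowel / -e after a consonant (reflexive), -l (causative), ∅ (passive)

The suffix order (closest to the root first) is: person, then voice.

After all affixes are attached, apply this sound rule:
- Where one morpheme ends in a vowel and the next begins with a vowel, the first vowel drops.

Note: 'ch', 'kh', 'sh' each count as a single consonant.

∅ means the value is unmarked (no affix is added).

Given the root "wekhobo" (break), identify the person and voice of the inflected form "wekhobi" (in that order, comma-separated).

1st person, passive

Segment: wekhobo-i.
person: -i → 1st person.
voice: ∅ → passive.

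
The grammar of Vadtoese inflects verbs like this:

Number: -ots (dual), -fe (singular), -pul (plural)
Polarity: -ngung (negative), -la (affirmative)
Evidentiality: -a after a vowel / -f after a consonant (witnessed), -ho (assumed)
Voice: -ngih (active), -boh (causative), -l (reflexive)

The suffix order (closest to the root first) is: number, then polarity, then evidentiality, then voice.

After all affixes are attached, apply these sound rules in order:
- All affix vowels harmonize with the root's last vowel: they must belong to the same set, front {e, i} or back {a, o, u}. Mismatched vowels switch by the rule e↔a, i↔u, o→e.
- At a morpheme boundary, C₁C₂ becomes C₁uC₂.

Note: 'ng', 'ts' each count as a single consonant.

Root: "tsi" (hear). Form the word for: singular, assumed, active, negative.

tsifenginguhengih

Attach number singular -fe → tsife.
Attach polarity negative -ngung → tsifengung.
Attach evidentiality assumed -ho → tsifengungho.
Attach voice active -ngih → tsifengunghongih.
Apply vowel harmony: tsifengunghongih → tsifenginghengih.
Apply epenthesis: tsifenginghengih → tsifenginguhengih.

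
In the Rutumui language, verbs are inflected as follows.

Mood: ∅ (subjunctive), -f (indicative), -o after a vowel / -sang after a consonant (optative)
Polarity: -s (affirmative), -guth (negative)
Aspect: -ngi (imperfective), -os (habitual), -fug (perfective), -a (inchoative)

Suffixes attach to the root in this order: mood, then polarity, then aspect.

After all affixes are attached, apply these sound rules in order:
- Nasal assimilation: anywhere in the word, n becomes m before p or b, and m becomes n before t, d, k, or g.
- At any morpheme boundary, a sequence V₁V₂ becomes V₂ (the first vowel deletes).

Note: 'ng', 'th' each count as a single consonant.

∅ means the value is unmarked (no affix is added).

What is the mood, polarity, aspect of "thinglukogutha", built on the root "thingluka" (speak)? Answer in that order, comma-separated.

Segment: thingluka-o-guth-a.
mood: -o/sang → optative.
polarity: -guth → negative.
aspect: -a → inchoative.

optative, negative, inchoative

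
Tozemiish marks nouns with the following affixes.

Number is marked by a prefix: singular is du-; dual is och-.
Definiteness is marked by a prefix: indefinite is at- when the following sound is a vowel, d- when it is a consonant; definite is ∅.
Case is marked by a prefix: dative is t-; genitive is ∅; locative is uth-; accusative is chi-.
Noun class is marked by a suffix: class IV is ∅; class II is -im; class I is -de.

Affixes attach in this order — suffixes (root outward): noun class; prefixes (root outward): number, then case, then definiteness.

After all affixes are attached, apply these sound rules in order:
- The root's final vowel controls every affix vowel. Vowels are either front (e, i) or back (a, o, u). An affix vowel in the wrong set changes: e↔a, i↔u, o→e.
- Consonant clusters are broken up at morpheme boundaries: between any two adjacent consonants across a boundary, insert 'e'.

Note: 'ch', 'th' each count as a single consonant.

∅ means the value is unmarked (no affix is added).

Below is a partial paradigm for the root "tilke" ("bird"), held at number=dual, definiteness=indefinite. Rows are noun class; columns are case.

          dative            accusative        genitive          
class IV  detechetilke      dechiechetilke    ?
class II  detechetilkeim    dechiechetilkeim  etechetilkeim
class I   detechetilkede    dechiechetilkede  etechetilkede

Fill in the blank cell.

etechetilke

noun class = class IV: zero marking, form stays tilke.
Attach number dual och- → ochtilke.
case = genitive: zero marking, form stays ochtilke.
Attach definiteness indefinite at- (before vowel 'o') → atochtilke.
Apply vowel harmony: atochtilke → etechtilke.
Apply epenthesis: etechtilke → etechetilke.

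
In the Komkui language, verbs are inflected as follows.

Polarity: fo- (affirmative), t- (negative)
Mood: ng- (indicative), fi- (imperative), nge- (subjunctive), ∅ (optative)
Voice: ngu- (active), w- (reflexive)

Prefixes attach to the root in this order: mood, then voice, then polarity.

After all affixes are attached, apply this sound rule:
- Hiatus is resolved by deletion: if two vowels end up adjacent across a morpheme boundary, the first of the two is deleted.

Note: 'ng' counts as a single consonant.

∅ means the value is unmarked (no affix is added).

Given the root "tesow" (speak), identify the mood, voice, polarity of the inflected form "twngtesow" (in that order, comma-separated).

Segment: t-w-ng-tesow.
mood: ng- → indicative.
voice: w- → reflexive.
polarity: t- → negative.

indicative, reflexive, negative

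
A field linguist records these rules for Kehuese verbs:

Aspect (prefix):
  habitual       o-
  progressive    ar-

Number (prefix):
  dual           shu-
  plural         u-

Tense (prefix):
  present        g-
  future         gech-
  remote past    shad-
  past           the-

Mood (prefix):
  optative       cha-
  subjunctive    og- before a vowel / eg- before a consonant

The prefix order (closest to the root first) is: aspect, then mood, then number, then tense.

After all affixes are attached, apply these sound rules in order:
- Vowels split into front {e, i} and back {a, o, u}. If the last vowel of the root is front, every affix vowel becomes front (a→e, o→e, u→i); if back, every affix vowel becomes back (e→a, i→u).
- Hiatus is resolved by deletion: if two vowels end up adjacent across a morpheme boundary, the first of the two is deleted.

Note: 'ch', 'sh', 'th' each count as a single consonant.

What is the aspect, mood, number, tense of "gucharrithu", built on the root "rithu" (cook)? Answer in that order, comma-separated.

Segment: g-u-cha-ar-rithu.
aspect: ar- → progressive.
mood: cha- → optative.
number: u- → plural.
tense: g- → present.

progressive, optative, plural, present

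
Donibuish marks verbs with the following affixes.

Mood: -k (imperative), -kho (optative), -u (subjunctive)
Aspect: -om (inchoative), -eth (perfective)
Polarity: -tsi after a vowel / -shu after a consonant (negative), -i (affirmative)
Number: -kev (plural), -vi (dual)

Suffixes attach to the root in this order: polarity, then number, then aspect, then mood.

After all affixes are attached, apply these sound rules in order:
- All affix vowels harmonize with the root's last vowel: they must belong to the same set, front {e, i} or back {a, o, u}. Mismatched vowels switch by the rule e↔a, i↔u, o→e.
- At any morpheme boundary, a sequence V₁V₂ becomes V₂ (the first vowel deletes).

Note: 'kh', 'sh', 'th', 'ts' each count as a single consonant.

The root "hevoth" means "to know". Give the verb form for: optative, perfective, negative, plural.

Attach polarity negative -shu (after consonant 'th') → hevothshu.
Attach number plural -kev → hevothshukev.
Attach aspect perfective -eth → hevothshukeveth.
Attach mood optative -kho → hevothshukevethkho.
Apply vowel harmony: hevothshukevethkho → hevothshukavathkho.
Vowel deletion: no change.

hevothshukavathkho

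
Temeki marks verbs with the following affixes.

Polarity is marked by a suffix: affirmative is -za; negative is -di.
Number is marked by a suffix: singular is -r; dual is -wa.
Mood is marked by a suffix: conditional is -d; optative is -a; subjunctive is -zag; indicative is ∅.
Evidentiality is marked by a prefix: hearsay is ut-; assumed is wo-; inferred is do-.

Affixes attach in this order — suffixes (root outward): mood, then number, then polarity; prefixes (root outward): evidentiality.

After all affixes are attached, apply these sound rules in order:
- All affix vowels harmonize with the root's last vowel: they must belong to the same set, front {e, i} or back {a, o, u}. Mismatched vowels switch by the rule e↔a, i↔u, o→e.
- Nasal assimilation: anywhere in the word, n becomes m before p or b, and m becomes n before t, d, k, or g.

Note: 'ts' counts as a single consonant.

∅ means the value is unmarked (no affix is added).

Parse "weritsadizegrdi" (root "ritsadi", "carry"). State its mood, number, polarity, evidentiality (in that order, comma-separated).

subjunctive, singular, negative, assumed

Segment: wo-ritsadi-zag-r-di.
mood: -zag → subjunctive.
number: -r → singular.
polarity: -di → negative.
evidentiality: wo- → assumed.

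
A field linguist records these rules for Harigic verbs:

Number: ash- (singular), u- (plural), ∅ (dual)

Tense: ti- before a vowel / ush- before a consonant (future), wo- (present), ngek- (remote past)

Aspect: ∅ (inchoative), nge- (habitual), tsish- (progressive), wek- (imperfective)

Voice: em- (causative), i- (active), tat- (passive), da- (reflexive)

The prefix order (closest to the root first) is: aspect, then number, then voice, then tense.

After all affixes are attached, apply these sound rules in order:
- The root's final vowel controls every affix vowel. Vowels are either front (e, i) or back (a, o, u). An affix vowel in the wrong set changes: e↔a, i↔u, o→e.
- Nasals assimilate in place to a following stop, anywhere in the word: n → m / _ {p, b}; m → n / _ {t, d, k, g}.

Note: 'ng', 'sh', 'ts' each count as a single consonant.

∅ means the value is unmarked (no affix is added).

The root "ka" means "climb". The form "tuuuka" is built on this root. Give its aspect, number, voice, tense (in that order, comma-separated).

inchoative, plural, active, future

Segment: ti-i-u-ka.
aspect: ∅ → inchoative.
number: u- → plural.
voice: i- → active.
tense: ti/ush- → future.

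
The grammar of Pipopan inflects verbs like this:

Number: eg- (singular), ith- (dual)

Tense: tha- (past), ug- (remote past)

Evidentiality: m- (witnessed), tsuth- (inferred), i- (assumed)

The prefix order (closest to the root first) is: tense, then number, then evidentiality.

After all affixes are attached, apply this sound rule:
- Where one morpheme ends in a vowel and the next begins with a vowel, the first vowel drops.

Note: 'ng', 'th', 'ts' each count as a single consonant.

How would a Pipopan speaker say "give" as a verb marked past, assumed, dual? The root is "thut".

iththathut

Attach tense past tha- → thathut.
Attach number dual ith- → iththathut.
Attach evidentiality assumed i- → iiththathut.
Apply vowel deletion: iiththathut → iththathut.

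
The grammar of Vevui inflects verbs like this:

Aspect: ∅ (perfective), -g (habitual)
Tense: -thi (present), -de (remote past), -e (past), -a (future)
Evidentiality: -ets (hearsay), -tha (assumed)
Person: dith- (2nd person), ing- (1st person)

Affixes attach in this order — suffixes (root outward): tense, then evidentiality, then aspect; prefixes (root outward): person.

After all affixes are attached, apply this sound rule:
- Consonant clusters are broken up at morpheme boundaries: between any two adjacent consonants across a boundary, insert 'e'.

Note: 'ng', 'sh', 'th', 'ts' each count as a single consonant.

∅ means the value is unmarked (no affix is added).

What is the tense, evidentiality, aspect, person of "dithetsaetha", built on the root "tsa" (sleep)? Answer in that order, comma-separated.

Segment: dith-tsa-e-tha.
tense: -e → past.
evidentiality: -tha → assumed.
aspect: ∅ → perfective.
person: dith- → 2nd person.

past, assumed, perfective, 2nd person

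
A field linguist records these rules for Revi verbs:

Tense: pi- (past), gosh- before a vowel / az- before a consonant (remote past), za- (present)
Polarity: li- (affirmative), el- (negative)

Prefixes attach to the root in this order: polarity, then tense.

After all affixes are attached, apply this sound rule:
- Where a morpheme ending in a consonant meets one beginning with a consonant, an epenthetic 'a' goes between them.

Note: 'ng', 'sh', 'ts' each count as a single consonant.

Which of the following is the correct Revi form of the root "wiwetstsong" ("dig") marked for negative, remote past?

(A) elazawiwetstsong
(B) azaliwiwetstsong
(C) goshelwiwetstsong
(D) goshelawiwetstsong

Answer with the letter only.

D

Attach polarity negative el- → elwiwetstsong.
Attach tense remote past gosh- (before vowel 'e') → goshelwiwetstsong.
Apply epenthesis: goshelwiwetstsong → goshelawiwetstsong.
So the correct form is goshelawiwetstsong, option (D).
(A) elazawiwetstsong is wrong: it has the affixes in the wrong order.
(B) azaliwiwetstsong is wrong: it uses affirmative instead of negative for polarity.
(C) goshelwiwetstsong is wrong: it fails to apply the sound rule(s).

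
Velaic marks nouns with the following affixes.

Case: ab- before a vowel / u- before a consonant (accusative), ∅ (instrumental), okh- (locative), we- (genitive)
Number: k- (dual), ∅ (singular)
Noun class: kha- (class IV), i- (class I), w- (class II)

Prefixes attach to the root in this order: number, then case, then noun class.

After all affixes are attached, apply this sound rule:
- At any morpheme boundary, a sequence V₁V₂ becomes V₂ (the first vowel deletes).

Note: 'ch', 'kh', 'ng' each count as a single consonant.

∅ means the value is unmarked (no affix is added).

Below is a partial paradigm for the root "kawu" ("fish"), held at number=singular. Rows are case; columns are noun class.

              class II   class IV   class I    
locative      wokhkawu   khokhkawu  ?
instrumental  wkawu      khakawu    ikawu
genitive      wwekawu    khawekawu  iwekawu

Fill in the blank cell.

number = singular: zero marking, form stays kawu.
Attach case locative okh- → okhkawu.
Attach noun class class I i- → iokhkawu.
Apply vowel deletion: iokhkawu → okhkawu.

okhkawu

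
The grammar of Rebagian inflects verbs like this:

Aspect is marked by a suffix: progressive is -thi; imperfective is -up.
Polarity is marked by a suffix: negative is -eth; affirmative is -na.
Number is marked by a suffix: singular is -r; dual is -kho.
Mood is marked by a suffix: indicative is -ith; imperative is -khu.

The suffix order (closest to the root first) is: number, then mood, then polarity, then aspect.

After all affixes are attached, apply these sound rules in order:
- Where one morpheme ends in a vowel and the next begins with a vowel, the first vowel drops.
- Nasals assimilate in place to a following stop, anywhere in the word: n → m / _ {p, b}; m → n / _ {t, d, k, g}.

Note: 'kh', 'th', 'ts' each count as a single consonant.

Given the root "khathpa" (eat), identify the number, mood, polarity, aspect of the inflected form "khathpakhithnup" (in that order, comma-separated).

dual, indicative, affirmative, imperfective

Segment: khathpa-kho-ith-na-up.
number: -kho → dual.
mood: -ith → indicative.
polarity: -na → affirmative.
aspect: -up → imperfective.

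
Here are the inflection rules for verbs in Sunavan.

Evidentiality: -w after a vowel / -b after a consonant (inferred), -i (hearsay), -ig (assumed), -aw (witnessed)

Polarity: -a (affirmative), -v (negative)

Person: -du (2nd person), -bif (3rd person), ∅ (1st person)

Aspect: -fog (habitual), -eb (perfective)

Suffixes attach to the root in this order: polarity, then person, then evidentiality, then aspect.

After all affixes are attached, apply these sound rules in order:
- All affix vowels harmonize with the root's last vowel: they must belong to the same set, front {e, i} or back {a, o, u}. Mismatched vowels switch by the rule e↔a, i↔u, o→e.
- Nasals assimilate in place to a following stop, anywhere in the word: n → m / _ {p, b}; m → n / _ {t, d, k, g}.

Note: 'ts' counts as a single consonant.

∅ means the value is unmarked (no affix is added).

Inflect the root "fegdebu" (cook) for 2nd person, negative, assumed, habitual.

Attach polarity negative -v → fegdebuv.
Attach person 2nd person -du → fegdebuvdu.
Attach evidentiality assumed -ig → fegdebuvduig.
Attach aspect habitual -fog → fegdebuvduigfog.
Apply vowel harmony: fegdebuvduigfog → fegdebuvduugfog.
Nasal assimilation: no change.

fegdebuvduugfog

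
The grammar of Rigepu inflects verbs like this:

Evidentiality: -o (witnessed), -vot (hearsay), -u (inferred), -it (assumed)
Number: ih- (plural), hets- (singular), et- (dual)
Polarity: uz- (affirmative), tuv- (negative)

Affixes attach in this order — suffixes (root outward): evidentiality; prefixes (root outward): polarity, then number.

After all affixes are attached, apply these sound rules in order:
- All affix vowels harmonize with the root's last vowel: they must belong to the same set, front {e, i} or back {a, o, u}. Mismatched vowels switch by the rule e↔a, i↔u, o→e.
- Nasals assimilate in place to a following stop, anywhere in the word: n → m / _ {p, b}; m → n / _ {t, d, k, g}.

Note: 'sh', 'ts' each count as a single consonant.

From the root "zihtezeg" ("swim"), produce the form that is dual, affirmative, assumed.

etizzihtezegit

Attach polarity affirmative uz- → uzzihtezeg.
Attach number dual et- → etuzzihtezeg.
Attach evidentiality assumed -it → etuzzihtezegit.
Apply vowel harmony: etuzzihtezegit → etizzihtezegit.
Nasal assimilation: no change.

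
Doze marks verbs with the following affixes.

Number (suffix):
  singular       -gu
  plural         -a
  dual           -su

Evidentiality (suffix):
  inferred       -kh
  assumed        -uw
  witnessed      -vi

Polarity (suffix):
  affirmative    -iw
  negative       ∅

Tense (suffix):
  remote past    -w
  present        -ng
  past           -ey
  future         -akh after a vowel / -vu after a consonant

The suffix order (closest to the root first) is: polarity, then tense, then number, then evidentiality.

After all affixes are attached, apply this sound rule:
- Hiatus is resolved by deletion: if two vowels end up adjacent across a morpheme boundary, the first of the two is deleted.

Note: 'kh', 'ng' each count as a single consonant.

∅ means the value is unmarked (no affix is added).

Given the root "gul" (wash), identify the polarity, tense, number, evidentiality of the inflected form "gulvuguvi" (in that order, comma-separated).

negative, future, singular, witnessed

Segment: gul-vu-gu-vi.
polarity: ∅ → negative.
tense: -akh/vu → future.
number: -gu → singular.
evidentiality: -vi → witnessed.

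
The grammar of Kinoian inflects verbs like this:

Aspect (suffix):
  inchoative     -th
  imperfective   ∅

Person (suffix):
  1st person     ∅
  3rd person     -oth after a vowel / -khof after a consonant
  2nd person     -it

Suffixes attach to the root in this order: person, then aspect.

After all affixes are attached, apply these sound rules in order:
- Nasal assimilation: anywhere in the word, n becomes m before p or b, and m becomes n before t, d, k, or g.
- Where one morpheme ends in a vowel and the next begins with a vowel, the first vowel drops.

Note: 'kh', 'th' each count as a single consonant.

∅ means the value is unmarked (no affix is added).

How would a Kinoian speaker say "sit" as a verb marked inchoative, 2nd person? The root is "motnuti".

motnutitth

Attach person 2nd person -it → motnutiit.
Attach aspect inchoative -th → motnutiitth.
Nasal assimilation: no change.
Apply vowel deletion: motnutiitth → motnutitth.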